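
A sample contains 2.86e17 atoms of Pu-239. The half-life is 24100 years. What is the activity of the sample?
A = λN = 8.226e12 decays/year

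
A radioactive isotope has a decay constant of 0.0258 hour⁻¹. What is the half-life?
t½ = ln(2)/λ = 26.87 hours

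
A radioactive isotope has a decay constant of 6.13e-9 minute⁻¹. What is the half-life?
t½ = ln(2)/λ = 1.131e8 minutes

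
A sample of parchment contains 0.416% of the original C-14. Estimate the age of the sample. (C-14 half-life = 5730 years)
Age = t½ × log₂(1/ratio) = 45320 years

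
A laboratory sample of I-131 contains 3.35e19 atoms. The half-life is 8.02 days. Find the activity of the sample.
A = λN = 2.895e18 decays/day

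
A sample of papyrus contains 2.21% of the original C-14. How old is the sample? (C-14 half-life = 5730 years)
Age = t½ × log₂(1/ratio) = 31510 years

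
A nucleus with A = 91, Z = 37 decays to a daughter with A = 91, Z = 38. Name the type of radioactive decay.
ΔA = 0, ΔZ = +1 ⇒ beta-minus decay (β⁻)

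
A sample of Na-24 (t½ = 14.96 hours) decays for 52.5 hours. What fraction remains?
N/N₀ = (1/2)^(t/t½) = 0.08782 = 8.78%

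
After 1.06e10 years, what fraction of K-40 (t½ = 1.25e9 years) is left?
N/N₀ = (1/2)^(t/t½) = 0.002801 = 0.28%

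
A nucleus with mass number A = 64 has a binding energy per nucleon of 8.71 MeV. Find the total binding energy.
B.E. = 8.71 × 64 = 557.4 MeV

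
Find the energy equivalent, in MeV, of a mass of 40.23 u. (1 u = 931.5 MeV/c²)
E = mc² = 37470 MeV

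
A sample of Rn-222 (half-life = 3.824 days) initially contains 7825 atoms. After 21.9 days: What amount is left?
N = N₀(1/2)^(t/t½) = 147.7 atoms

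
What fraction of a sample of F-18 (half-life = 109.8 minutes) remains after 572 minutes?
N/N₀ = (1/2)^(t/t½) = 0.02703 = 2.7%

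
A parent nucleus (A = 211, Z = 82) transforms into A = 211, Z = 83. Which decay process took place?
ΔA = 0, ΔZ = +1 ⇒ beta-minus decay (β⁻)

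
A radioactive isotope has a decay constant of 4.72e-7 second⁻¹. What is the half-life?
t½ = ln(2)/λ = 1.469e6 seconds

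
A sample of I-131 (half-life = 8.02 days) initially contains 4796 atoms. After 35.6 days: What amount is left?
N = N₀(1/2)^(t/t½) = 221.1 atoms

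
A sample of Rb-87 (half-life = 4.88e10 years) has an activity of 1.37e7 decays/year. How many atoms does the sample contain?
N = A/λ = 9.645e17 atoms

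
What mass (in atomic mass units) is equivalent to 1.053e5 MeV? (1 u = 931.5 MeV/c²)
m = E/c² = 113 u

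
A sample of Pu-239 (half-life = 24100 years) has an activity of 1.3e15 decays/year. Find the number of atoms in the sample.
N = A/λ = 4.52e19 atoms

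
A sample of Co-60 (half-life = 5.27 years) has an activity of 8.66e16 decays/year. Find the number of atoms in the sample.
N = A/λ = 6.584e17 atoms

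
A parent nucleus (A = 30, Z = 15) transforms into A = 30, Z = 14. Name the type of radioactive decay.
ΔA = 0, ΔZ = -1 ⇒ beta-plus decay (β⁺) or electron capture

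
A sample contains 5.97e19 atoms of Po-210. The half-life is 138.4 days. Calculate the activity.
A = λN = 2.99e17 decays/day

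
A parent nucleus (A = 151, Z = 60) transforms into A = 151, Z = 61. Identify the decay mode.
ΔA = 0, ΔZ = +1 ⇒ beta-minus decay (β⁻)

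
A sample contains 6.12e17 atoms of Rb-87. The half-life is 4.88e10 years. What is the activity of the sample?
A = λN = 8.693e6 decays/year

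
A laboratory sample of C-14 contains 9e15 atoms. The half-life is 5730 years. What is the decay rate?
A = λN = 1.089e12 decays/year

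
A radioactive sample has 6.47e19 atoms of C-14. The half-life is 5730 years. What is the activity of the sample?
A = λN = 7.827e15 decays/year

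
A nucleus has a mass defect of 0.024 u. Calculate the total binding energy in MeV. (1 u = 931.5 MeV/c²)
B.E. = Δm × 931.5 = 22.36 MeV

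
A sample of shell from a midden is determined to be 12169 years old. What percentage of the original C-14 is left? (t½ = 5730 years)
N/N₀ = (1/2)^(t/t½) = 0.2295 = 22.9%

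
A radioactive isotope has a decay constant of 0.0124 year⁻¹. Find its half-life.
t½ = ln(2)/λ = 55.9 years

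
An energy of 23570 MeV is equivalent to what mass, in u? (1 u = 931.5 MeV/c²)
m = E/c² = 25.3 u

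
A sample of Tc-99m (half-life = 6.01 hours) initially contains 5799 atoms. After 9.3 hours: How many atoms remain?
N = N₀(1/2)^(t/t½) = 1984 atoms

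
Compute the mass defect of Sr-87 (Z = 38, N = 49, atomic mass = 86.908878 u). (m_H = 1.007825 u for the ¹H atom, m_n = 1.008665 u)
Δm = Z·m_H + N·m_n − M = 0.8131 u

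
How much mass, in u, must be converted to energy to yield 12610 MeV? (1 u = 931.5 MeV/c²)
m = E/c² = 13.54 u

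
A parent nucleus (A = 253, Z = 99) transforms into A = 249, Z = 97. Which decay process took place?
ΔA = -4, ΔZ = -2 ⇒ alpha decay (α)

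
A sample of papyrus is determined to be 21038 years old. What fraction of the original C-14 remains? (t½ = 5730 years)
N/N₀ = (1/2)^(t/t½) = 0.07848 = 7.85%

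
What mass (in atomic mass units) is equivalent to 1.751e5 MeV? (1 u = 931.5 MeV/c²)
m = E/c² = 188 u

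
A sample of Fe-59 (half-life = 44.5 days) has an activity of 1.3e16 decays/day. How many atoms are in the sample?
N = A/λ = 8.346e17 atoms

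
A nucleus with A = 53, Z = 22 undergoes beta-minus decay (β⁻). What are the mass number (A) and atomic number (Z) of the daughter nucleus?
Daughter: A = 53, Z = 23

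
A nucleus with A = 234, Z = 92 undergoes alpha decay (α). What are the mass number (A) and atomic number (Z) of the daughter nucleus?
Daughter: A = 230, Z = 90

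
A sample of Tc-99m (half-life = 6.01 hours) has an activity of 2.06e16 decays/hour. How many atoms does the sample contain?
N = A/λ = 1.786e17 atoms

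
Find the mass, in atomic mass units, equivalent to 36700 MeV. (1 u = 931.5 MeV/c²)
m = E/c² = 39.4 u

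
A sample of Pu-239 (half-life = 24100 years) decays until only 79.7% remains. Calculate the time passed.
t = t½ × log₂(N₀/N) = 7889 years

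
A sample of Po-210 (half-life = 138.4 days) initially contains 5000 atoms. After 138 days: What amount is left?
N = N₀(1/2)^(t/t½) = 2505 atoms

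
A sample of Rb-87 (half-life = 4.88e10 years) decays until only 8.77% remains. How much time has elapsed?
t = t½ × log₂(N₀/N) = 1.714e11 years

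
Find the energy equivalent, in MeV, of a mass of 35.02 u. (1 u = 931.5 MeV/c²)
E = mc² = 32620 MeV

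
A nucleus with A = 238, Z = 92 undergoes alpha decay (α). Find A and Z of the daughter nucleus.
Daughter: A = 234, Z = 90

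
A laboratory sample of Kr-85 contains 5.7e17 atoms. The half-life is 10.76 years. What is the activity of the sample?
A = λN = 3.672e16 decays/year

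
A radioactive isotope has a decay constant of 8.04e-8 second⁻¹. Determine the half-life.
t½ = ln(2)/λ = 8.621e6 seconds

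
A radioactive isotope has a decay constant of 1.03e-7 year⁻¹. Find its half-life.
t½ = ln(2)/λ = 6.73e6 years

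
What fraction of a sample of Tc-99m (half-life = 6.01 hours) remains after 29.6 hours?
N/N₀ = (1/2)^(t/t½) = 0.03291 = 3.29%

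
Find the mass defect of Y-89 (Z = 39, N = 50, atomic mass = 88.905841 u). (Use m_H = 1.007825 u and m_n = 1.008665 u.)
Δm = Z·m_H + N·m_n − M = 0.8326 u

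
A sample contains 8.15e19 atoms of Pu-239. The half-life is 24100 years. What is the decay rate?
A = λN = 2.344e15 decays/year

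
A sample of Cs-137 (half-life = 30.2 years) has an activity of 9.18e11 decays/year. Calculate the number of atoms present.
N = A/λ = 4e13 atoms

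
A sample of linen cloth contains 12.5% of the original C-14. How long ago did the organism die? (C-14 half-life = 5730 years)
Age = t½ × log₂(1/ratio) = 17190 years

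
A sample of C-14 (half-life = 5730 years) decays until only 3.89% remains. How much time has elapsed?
t = t½ × log₂(N₀/N) = 26840 years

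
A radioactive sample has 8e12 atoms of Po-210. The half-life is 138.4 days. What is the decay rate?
A = λN = 4.007e10 decays/day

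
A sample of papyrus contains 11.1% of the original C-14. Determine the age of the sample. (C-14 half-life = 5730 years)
Age = t½ × log₂(1/ratio) = 18170 years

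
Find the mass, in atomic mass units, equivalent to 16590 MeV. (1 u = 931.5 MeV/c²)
m = E/c² = 17.81 u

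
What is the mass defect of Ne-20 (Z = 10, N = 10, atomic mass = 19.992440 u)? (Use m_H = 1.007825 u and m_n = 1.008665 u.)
Δm = Z·m_H + N·m_n − M = 0.1725 u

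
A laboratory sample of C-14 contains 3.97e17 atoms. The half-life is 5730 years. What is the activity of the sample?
A = λN = 4.802e13 decays/year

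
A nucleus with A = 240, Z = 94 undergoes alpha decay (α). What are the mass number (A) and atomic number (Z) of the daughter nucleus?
Daughter: A = 236, Z = 92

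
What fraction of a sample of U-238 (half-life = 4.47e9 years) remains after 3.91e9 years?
N/N₀ = (1/2)^(t/t½) = 0.5454 = 54.5%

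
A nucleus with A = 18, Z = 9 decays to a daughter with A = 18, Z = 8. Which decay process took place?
ΔA = 0, ΔZ = -1 ⇒ beta-plus decay (β⁺) or electron capture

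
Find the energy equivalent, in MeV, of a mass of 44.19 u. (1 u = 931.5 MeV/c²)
E = mc² = 41160 MeV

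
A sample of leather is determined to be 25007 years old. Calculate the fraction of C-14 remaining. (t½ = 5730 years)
N/N₀ = (1/2)^(t/t½) = 0.04856 = 4.86%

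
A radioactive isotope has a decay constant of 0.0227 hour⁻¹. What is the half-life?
t½ = ln(2)/λ = 30.54 hours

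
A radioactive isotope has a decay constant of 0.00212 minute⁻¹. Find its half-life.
t½ = ln(2)/λ = 327 minutes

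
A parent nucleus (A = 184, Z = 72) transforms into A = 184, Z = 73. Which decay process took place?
ΔA = 0, ΔZ = +1 ⇒ beta-minus decay (β⁻)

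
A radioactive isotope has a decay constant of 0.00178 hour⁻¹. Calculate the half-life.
t½ = ln(2)/λ = 389.4 hours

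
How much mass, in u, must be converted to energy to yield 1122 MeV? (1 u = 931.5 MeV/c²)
m = E/c² = 1.205 u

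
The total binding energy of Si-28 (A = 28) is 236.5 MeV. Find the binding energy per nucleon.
B.E./A = 236.5/28 = 8.446 MeV/nucleon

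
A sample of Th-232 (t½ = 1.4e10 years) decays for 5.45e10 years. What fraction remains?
N/N₀ = (1/2)^(t/t½) = 0.06732 = 6.73%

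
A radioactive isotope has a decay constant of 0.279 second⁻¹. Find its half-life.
t½ = ln(2)/λ = 2.484 seconds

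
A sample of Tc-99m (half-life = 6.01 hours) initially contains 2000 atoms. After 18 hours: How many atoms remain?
N = N₀(1/2)^(t/t½) = 250.9 atoms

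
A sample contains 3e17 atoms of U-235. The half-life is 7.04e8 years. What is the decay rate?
A = λN = 2.954e8 decays/year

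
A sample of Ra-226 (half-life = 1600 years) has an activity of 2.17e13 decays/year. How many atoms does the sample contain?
N = A/λ = 5.009e16 atoms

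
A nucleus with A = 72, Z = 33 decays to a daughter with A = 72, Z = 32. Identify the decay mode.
ΔA = 0, ΔZ = -1 ⇒ beta-plus decay (β⁺) or electron capture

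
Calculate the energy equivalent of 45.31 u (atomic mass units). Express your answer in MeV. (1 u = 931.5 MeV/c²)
E = mc² = 42210 MeV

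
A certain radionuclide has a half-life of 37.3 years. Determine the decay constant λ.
λ = ln(2)/t½ = 0.01858 year⁻¹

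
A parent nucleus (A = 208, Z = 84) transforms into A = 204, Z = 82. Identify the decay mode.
ΔA = -4, ΔZ = -2 ⇒ alpha decay (α)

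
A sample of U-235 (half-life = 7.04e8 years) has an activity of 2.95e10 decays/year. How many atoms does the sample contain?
N = A/λ = 2.996e19 atoms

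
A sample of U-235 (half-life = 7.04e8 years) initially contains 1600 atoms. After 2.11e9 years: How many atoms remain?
N = N₀(1/2)^(t/t½) = 200.4 atoms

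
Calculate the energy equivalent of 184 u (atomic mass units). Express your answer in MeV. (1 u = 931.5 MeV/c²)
E = mc² = 1.714e5 MeV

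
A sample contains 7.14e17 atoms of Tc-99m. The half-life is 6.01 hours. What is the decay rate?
A = λN = 8.235e16 decays/hour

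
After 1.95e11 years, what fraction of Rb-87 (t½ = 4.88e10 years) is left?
N/N₀ = (1/2)^(t/t½) = 0.06268 = 6.27%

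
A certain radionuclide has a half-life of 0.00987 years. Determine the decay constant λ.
λ = ln(2)/t½ = 70.23 year⁻¹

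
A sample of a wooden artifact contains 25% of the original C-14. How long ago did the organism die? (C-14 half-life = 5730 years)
Age = t½ × log₂(1/ratio) = 11460 years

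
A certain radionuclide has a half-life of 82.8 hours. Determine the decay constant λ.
λ = ln(2)/t½ = 0.008371 hour⁻¹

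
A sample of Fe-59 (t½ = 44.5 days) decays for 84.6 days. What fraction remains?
N/N₀ = (1/2)^(t/t½) = 0.2677 = 26.8%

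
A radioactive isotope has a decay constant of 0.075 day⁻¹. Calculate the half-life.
t½ = ln(2)/λ = 9.242 days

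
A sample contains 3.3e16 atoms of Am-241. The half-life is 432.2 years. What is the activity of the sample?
A = λN = 5.292e13 decays/year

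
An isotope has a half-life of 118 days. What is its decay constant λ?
λ = ln(2)/t½ = 0.005874 day⁻¹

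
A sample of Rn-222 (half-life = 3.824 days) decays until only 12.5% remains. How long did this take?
t = t½ × log₂(N₀/N) = 11.47 days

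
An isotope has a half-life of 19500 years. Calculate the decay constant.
λ = ln(2)/t½ = 3.555e-5 year⁻¹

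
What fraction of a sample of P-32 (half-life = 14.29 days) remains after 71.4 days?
N/N₀ = (1/2)^(t/t½) = 0.03133 = 3.13%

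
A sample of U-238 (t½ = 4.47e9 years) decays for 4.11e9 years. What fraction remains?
N/N₀ = (1/2)^(t/t½) = 0.5287 = 52.9%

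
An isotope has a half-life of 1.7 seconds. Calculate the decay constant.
λ = ln(2)/t½ = 0.4077 second⁻¹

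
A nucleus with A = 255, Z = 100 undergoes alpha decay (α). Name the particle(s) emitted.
α particle = ⁴₂He (2 protons + 2 neutrons)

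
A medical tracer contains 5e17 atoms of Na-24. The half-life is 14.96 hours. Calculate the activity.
A = λN = 2.317e16 decays/hour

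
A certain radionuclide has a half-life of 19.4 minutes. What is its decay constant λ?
λ = ln(2)/t½ = 0.03573 minute⁻¹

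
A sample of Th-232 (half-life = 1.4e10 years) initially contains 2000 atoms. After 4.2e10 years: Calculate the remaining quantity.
N = N₀(1/2)^(t/t½) = 250 atoms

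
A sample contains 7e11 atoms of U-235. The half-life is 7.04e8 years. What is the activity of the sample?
A = λN = 689.2 decays/year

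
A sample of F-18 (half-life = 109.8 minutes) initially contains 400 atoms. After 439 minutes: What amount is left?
N = N₀(1/2)^(t/t½) = 25.03 atoms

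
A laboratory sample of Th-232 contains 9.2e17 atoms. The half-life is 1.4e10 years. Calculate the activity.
A = λN = 4.555e7 decays/year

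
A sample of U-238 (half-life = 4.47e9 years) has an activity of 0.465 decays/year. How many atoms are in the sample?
N = A/λ = 2.999e9 atoms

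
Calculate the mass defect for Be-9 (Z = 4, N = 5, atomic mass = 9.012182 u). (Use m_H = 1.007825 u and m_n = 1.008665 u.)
Δm = Z·m_H + N·m_n − M = 0.06244 u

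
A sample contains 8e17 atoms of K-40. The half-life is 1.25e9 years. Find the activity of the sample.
A = λN = 4.436e8 decays/year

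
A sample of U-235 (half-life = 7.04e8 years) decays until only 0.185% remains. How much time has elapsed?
t = t½ × log₂(N₀/N) = 6.391e9 years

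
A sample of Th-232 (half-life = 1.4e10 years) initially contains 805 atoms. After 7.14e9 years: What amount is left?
N = N₀(1/2)^(t/t½) = 565.3 atoms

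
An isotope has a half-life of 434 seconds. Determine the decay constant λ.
λ = ln(2)/t½ = 0.001597 second⁻¹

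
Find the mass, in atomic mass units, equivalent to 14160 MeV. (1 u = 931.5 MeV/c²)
m = E/c² = 15.2 u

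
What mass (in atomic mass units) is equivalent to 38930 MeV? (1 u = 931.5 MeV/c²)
m = E/c² = 41.79 u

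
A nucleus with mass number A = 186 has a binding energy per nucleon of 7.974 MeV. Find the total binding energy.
B.E. = 7.974 × 186 = 1483 MeV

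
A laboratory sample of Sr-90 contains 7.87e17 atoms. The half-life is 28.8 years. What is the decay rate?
A = λN = 1.894e16 decays/year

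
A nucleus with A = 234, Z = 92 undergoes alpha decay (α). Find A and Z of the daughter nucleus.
Daughter: A = 230, Z = 90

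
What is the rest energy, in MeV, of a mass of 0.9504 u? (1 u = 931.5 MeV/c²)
E = mc² = 885.3 MeV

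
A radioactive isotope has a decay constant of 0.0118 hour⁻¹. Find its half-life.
t½ = ln(2)/λ = 58.74 hours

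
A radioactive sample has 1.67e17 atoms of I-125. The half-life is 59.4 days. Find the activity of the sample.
A = λN = 1.949e15 decays/day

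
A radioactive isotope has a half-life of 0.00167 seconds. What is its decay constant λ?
λ = ln(2)/t½ = 415.1 second⁻¹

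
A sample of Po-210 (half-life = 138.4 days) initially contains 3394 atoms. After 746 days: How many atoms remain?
N = N₀(1/2)^(t/t½) = 80.93 atoms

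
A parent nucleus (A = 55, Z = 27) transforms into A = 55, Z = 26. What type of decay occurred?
ΔA = 0, ΔZ = -1 ⇒ beta-plus decay (β⁺) or electron capture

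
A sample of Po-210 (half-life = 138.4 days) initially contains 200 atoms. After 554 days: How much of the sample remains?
N = N₀(1/2)^(t/t½) = 12.47 atoms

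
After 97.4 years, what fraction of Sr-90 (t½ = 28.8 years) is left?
N/N₀ = (1/2)^(t/t½) = 0.09593 = 9.59%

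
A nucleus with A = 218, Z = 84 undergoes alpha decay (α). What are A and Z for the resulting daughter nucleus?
Daughter: A = 214, Z = 82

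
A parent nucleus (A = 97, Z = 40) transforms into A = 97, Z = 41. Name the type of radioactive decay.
ΔA = 0, ΔZ = +1 ⇒ beta-minus decay (β⁻)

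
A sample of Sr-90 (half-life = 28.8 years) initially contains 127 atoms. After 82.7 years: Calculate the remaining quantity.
N = N₀(1/2)^(t/t½) = 17.35 atoms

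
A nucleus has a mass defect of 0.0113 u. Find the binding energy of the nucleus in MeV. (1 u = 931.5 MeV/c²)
B.E. = Δm × 931.5 = 10.53 MeV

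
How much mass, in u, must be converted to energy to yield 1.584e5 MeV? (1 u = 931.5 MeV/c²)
m = E/c² = 170 u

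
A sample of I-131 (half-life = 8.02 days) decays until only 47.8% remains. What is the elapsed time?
t = t½ × log₂(N₀/N) = 8.541 days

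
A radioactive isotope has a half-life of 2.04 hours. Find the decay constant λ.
λ = ln(2)/t½ = 0.3398 hour⁻¹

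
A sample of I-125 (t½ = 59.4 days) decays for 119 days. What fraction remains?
N/N₀ = (1/2)^(t/t½) = 0.2494 = 24.9%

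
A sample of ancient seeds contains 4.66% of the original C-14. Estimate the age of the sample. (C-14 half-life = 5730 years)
Age = t½ × log₂(1/ratio) = 25350 years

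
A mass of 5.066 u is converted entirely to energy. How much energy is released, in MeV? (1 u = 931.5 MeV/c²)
E = mc² = 4719 MeV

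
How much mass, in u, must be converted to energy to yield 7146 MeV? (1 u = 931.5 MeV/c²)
m = E/c² = 7.671 u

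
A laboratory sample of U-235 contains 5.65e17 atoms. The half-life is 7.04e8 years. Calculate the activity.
A = λN = 5.563e8 decays/year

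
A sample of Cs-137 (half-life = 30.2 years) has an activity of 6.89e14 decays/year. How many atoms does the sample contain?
N = A/λ = 3.002e16 atoms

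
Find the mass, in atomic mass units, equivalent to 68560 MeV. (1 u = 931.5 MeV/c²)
m = E/c² = 73.6 u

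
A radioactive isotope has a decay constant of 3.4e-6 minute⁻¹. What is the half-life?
t½ = ln(2)/λ = 2.039e5 minutes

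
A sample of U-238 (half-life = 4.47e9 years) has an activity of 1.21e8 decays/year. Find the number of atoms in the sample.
N = A/λ = 7.803e17 atoms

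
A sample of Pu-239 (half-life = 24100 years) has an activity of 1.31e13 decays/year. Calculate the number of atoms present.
N = A/λ = 4.555e17 atoms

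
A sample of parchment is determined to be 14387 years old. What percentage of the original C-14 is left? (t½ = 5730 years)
N/N₀ = (1/2)^(t/t½) = 0.1755 = 17.5%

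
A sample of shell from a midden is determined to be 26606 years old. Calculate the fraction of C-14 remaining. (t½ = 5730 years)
N/N₀ = (1/2)^(t/t½) = 0.04002 = 4%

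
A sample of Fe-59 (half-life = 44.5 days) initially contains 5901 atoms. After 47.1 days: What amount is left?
N = N₀(1/2)^(t/t½) = 2833 atoms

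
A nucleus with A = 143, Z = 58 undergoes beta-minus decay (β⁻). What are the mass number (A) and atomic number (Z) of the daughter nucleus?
Daughter: A = 143, Z = 59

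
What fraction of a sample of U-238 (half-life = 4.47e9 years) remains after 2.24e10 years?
N/N₀ = (1/2)^(t/t½) = 0.03101 = 3.1%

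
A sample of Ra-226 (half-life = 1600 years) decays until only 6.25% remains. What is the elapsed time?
t = t½ × log₂(N₀/N) = 6400 years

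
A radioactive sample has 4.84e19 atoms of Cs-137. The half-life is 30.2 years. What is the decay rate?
A = λN = 1.111e18 decays/year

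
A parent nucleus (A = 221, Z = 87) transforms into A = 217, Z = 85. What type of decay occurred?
ΔA = -4, ΔZ = -2 ⇒ alpha decay (α)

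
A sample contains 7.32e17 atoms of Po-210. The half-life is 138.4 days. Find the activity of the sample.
A = λN = 3.666e15 decays/day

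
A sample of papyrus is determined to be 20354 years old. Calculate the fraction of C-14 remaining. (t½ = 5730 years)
N/N₀ = (1/2)^(t/t½) = 0.08525 = 8.52%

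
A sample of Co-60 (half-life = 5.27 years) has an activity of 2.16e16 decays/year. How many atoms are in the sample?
N = A/λ = 1.642e17 atoms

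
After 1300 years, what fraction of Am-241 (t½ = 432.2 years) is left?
N/N₀ = (1/2)^(t/t½) = 0.1243 = 12.4%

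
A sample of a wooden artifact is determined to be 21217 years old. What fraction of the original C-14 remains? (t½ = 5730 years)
N/N₀ = (1/2)^(t/t½) = 0.0768 = 7.68%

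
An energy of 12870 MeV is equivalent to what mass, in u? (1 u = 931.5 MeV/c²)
m = E/c² = 13.82 u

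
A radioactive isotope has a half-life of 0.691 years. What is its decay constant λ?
λ = ln(2)/t½ = 1.003 year⁻¹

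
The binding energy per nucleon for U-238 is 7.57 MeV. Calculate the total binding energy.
B.E. = 7.57 × 238 = 1802 MeV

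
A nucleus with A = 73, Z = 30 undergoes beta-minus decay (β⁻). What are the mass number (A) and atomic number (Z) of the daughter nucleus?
Daughter: A = 73, Z = 31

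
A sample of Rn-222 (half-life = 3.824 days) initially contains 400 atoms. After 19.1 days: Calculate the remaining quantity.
N = N₀(1/2)^(t/t½) = 12.55 atoms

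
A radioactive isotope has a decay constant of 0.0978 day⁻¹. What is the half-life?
t½ = ln(2)/λ = 7.087 days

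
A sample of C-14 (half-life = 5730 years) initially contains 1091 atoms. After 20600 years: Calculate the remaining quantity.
N = N₀(1/2)^(t/t½) = 90.28 atoms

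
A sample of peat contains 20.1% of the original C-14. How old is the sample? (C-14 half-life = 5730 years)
Age = t½ × log₂(1/ratio) = 13260 years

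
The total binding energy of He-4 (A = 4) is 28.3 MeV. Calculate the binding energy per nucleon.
B.E./A = 28.3/4 = 7.075 MeV/nucleon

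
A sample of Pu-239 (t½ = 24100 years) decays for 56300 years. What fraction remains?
N/N₀ = (1/2)^(t/t½) = 0.198 = 19.8%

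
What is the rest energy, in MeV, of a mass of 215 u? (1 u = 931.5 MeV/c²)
E = mc² = 2.003e5 MeV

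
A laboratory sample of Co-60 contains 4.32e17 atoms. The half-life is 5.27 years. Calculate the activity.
A = λN = 5.682e16 decays/year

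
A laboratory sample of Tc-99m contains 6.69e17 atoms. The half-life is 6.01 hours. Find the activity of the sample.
A = λN = 7.716e16 decays/hour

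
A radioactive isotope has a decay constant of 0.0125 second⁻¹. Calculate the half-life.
t½ = ln(2)/λ = 55.45 seconds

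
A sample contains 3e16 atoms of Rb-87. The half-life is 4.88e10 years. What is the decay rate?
A = λN = 4.261e5 decays/year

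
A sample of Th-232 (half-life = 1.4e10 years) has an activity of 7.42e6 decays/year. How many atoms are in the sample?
N = A/λ = 1.499e17 atoms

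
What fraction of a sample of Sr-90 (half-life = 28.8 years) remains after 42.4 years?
N/N₀ = (1/2)^(t/t½) = 0.3604 = 36%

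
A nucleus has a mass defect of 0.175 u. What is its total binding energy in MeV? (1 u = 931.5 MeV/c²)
B.E. = Δm × 931.5 = 163 MeV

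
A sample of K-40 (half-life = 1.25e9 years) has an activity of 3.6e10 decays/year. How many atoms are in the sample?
N = A/λ = 6.492e19 atoms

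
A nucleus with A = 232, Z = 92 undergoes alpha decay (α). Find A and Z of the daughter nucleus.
Daughter: A = 228, Z = 90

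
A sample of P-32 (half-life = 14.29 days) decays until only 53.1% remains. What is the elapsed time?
t = t½ × log₂(N₀/N) = 13.05 days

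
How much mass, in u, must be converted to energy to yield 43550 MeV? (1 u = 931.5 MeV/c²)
m = E/c² = 46.75 u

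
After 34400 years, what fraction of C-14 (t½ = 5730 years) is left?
N/N₀ = (1/2)^(t/t½) = 0.01559 = 1.56%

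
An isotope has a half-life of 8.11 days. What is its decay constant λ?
λ = ln(2)/t½ = 0.08547 day⁻¹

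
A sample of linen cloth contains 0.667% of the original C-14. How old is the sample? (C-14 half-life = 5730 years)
Age = t½ × log₂(1/ratio) = 41420 years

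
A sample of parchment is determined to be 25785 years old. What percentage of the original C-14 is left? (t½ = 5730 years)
N/N₀ = (1/2)^(t/t½) = 0.04419 = 4.42%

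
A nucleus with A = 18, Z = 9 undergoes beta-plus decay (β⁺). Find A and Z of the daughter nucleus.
Daughter: A = 18, Z = 8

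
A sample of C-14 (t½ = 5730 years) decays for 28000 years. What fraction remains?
N/N₀ = (1/2)^(t/t½) = 0.03381 = 3.38%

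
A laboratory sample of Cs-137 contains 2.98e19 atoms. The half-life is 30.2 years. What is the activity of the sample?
A = λN = 6.84e17 decays/year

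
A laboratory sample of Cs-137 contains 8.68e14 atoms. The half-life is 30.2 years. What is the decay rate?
A = λN = 1.992e13 decays/year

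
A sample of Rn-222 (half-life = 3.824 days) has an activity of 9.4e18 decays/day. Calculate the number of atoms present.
N = A/λ = 5.186e19 atoms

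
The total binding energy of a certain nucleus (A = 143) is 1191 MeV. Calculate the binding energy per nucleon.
B.E./A = 1191/143 = 8.329 MeV/nucleon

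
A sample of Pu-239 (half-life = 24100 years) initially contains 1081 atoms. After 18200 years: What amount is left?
N = N₀(1/2)^(t/t½) = 640.5 atoms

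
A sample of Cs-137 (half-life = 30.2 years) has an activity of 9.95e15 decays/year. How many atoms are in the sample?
N = A/λ = 4.335e17 atoms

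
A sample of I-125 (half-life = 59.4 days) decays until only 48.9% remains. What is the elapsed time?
t = t½ × log₂(N₀/N) = 61.31 days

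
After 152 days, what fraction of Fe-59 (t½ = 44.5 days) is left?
N/N₀ = (1/2)^(t/t½) = 0.0937 = 9.37%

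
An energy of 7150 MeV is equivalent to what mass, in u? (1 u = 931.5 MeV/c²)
m = E/c² = 7.676 u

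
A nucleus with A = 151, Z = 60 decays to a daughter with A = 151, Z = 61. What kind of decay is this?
ΔA = 0, ΔZ = +1 ⇒ beta-minus decay (β⁻)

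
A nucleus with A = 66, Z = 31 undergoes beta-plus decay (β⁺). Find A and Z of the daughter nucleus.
Daughter: A = 66, Z = 30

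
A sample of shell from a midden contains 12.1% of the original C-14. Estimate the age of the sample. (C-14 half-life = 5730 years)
Age = t½ × log₂(1/ratio) = 17460 years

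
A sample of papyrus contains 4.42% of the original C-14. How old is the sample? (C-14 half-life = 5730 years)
Age = t½ × log₂(1/ratio) = 25780 years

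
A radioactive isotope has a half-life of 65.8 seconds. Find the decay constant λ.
λ = ln(2)/t½ = 0.01053 second⁻¹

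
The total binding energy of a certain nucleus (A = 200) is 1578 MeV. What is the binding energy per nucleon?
B.E./A = 1578/200 = 7.89 MeV/nucleon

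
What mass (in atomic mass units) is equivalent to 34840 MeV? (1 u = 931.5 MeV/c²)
m = E/c² = 37.4 u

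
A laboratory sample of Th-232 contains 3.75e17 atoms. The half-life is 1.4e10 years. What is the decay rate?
A = λN = 1.857e7 decays/year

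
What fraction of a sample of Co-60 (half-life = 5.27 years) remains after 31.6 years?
N/N₀ = (1/2)^(t/t½) = 0.01567 = 1.57%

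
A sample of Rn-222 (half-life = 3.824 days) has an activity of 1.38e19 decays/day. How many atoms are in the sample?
N = A/λ = 7.613e19 atoms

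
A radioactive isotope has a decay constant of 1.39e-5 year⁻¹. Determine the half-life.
t½ = ln(2)/λ = 49870 years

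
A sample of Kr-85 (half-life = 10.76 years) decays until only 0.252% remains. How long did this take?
t = t½ × log₂(N₀/N) = 92.88 years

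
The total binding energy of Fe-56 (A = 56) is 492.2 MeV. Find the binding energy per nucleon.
B.E./A = 492.2/56 = 8.789 MeV/nucleon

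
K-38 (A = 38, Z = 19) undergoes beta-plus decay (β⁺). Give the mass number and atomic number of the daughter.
Daughter: A = 38, Z = 18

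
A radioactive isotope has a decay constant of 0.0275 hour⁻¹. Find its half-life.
t½ = ln(2)/λ = 25.21 hours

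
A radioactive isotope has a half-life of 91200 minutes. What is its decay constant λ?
λ = ln(2)/t½ = 7.6e-6 minute⁻¹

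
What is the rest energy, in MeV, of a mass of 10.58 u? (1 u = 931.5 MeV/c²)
E = mc² = 9855 MeV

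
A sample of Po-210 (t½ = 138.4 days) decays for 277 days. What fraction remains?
N/N₀ = (1/2)^(t/t½) = 0.2497 = 25%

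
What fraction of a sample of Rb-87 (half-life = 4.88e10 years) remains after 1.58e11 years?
N/N₀ = (1/2)^(t/t½) = 0.106 = 10.6%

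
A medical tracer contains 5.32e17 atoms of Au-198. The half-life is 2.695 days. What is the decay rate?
A = λN = 1.368e17 decays/day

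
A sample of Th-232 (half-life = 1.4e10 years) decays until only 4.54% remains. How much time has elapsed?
t = t½ × log₂(N₀/N) = 6.246e10 years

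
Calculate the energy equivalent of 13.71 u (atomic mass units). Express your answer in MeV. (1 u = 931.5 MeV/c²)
E = mc² = 12770 MeV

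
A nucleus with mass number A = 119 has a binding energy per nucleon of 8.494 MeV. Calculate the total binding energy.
B.E. = 8.494 × 119 = 1011 MeV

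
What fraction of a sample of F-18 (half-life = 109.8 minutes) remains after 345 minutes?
N/N₀ = (1/2)^(t/t½) = 0.1133 = 11.3%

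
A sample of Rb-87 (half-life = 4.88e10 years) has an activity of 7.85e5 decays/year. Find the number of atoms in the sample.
N = A/λ = 5.527e16 atoms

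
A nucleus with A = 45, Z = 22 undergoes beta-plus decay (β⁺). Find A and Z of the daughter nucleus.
Daughter: A = 45, Z = 21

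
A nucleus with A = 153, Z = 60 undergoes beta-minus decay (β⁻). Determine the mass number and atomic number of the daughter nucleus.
Daughter: A = 153, Z = 61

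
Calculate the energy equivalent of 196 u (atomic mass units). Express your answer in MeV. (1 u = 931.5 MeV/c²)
E = mc² = 1.826e5 MeV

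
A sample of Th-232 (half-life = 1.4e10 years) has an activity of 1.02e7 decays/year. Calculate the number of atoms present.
N = A/λ = 2.06e17 atoms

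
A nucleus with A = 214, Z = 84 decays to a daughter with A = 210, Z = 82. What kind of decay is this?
ΔA = -4, ΔZ = -2 ⇒ alpha decay (α)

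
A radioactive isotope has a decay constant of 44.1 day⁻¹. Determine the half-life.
t½ = ln(2)/λ = 0.01572 days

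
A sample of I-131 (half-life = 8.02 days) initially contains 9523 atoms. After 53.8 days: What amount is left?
N = N₀(1/2)^(t/t½) = 91.07 atoms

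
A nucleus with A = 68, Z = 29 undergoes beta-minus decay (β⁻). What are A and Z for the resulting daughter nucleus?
Daughter: A = 68, Z = 30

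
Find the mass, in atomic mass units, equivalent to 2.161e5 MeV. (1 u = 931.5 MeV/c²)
m = E/c² = 232 u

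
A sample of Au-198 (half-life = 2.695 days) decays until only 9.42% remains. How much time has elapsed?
t = t½ × log₂(N₀/N) = 9.185 days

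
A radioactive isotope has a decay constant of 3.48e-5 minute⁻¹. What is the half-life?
t½ = ln(2)/λ = 19920 minutes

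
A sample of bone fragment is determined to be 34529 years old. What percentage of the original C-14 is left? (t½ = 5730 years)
N/N₀ = (1/2)^(t/t½) = 0.01535 = 1.53%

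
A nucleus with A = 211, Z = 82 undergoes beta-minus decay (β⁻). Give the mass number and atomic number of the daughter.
Daughter: A = 211, Z = 83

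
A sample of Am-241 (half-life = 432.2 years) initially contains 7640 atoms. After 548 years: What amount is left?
N = N₀(1/2)^(t/t½) = 3173 atoms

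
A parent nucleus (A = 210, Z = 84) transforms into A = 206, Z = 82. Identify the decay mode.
ΔA = -4, ΔZ = -2 ⇒ alpha decay (α)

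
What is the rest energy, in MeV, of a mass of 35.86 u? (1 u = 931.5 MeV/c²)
E = mc² = 33400 MeV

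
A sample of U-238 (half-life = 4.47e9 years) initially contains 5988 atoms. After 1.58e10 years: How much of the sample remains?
N = N₀(1/2)^(t/t½) = 516.7 atoms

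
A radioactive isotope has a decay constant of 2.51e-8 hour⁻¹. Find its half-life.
t½ = ln(2)/λ = 2.762e7 hours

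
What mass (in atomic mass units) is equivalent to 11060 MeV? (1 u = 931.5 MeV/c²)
m = E/c² = 11.87 u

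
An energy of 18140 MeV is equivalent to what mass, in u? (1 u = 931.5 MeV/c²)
m = E/c² = 19.47 u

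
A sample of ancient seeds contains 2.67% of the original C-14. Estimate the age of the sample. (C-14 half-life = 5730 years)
Age = t½ × log₂(1/ratio) = 29950 years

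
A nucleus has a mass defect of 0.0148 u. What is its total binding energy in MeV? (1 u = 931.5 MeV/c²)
B.E. = Δm × 931.5 = 13.79 MeV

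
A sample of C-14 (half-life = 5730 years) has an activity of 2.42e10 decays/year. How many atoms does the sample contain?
N = A/λ = 2.001e14 atoms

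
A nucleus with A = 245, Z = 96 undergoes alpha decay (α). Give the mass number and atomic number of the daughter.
Daughter: A = 241, Z = 94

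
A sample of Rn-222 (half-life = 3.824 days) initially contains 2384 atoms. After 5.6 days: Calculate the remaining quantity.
N = N₀(1/2)^(t/t½) = 863.9 atoms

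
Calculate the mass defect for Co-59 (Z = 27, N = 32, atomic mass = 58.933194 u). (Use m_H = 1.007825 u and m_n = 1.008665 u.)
Δm = Z·m_H + N·m_n − M = 0.5554 u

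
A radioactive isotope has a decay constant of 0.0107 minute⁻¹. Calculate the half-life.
t½ = ln(2)/λ = 64.78 minutes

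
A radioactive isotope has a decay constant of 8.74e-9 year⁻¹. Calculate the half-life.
t½ = ln(2)/λ = 7.931e7 years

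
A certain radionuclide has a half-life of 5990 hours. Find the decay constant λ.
λ = ln(2)/t½ = 1.157e-4 hour⁻¹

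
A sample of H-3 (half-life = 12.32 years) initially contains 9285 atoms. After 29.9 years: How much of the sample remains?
N = N₀(1/2)^(t/t½) = 1727 atoms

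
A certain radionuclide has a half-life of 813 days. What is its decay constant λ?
λ = ln(2)/t½ = 8.526e-4 day⁻¹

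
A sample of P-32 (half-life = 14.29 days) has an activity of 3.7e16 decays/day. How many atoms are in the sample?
N = A/λ = 7.628e17 atoms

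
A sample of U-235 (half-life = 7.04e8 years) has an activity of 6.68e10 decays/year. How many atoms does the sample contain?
N = A/λ = 6.785e19 atoms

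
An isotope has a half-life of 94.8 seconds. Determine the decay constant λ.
λ = ln(2)/t½ = 0.007312 second⁻¹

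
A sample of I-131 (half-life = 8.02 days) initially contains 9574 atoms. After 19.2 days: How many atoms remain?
N = N₀(1/2)^(t/t½) = 1821 atoms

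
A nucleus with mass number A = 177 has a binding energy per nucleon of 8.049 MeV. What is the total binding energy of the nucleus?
B.E. = 8.049 × 177 = 1425 MeV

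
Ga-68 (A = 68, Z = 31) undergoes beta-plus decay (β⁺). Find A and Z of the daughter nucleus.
Daughter: A = 68, Z = 30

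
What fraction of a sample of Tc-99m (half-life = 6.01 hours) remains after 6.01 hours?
N/N₀ = (1/2)^(t/t½) = 0.5 = 50%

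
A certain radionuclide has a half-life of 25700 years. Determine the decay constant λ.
λ = ln(2)/t½ = 2.697e-5 year⁻¹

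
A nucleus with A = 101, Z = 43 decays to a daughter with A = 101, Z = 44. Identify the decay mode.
ΔA = 0, ΔZ = +1 ⇒ beta-minus decay (β⁻)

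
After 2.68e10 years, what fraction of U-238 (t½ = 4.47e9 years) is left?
N/N₀ = (1/2)^(t/t½) = 0.01567 = 1.57%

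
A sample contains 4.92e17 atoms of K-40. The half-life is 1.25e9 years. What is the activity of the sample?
A = λN = 2.728e8 decays/year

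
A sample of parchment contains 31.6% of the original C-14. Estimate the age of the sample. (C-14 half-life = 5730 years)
Age = t½ × log₂(1/ratio) = 9523 years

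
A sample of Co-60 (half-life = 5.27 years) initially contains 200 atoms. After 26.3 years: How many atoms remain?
N = N₀(1/2)^(t/t½) = 6.291 atoms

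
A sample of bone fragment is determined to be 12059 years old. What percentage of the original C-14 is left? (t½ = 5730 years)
N/N₀ = (1/2)^(t/t½) = 0.2325 = 23.3%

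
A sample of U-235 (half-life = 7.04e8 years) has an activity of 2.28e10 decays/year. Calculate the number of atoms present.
N = A/λ = 2.316e19 atoms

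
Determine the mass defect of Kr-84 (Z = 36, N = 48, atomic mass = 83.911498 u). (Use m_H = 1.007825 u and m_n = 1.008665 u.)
Δm = Z·m_H + N·m_n − M = 0.7861 u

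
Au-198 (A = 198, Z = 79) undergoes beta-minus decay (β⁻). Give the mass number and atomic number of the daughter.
Daughter: A = 198, Z = 80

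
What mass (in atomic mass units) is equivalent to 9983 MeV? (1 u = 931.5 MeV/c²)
m = E/c² = 10.72 u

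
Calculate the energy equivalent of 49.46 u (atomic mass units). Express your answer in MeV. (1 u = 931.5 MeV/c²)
E = mc² = 46070 MeV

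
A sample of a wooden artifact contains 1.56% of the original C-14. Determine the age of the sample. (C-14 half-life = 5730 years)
Age = t½ × log₂(1/ratio) = 34390 years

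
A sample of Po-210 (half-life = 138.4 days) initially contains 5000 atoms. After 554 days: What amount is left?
N = N₀(1/2)^(t/t½) = 311.9 atoms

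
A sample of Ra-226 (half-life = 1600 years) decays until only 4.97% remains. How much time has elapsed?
t = t½ × log₂(N₀/N) = 6929 years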